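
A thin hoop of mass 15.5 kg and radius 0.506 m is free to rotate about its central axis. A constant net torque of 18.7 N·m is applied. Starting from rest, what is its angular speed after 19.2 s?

I = MR² = (15.5)(0.506)² = 3.969 kg·m².
α = τ/I = 18.7/3.969 = 4.712 rad/s².
ω = ω₀ + αt = 0 + (4.712)(19.2) = 90.47 rad/s.

ω ≈ 90.5 rad/s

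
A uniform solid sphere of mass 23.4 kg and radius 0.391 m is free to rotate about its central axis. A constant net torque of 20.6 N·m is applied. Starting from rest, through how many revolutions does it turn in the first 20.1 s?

≈ 463 revolutions

I = (2/5)MR² = (2/5)(23.4)(0.391)² = 1.431 kg·m².
α = τ/I = 20.6/1.431 = 14.40 rad/s².
θ = ½αt² = ½(14.40)(20.1)² = 2908 rad.
Revolutions = θ/(2π) = 462.8.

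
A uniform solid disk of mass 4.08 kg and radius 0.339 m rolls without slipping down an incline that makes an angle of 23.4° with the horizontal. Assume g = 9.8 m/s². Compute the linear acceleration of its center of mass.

Translation along the incline: Mg sinθ − f = Ma.
Rotation about the center: fR = Iα with I = ½MR². No-slip gives a = αR, so f = (I/R²)a = (1/2)M a.
Substituting: Mg sinθ = (1 + 0.5000)Ma, so a = g sinθ/(1 + 0.5000) = (9.8) sin 23.4° / 1.500 = 2.595 m/s².

a ≈ 2.59 m/s²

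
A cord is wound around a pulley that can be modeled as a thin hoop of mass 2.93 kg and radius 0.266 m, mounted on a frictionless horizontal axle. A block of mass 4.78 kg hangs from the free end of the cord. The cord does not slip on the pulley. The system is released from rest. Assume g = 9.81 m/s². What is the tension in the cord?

I = MR² = (2.93)(0.266)² = 0.2073 kg·m².
Block: mg − T = ma. Pulley: TR = Iα. No-slip: a = αR, so T = (I/R²)a = 2.930·a.
Then mg = (m + 2.930)a, so a = (4.78)(9.81)/(4.78 + 2.930) = 6.082 m/s².
T = 2.930·a = 17.82 N.

T ≈ 17.8 N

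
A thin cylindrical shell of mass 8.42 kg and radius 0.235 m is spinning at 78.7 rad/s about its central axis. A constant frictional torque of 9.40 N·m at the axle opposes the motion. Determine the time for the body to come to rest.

I = MR² = (8.42)(0.235)² = 0.4650 kg·m².
The net torque has magnitude 9.40 N·m, opposing ω.
|α| = τ/I = 9.400/0.4650 = 20.22 rad/s² (deceleration).
0 = ω₀ − |α|t ⇒ t = ω₀/|α| = 78.7/20.22 = 3.893 s.

t ≈ 3.89 s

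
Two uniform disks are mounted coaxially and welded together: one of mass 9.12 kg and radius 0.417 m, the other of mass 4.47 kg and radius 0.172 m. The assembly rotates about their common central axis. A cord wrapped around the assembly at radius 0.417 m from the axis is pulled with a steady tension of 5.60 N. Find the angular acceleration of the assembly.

α ≈ 2.72 rad/s²

I = ½M₁R₁² + ½M₂R₂² = ½(9.12)(0.417)² + ½(4.47)(0.172)² = 0.8591 kg·m².
τ = F r = (5.60)(0.417) = 2.335 N·m.
α = τ/I = 2.335/0.8591 = 2.718 rad/s².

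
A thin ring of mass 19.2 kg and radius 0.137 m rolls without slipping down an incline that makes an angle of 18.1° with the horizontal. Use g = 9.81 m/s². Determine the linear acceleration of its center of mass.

a ≈ 1.52 m/s²

Translation along the incline: Mg sinθ − f = Ma.
Rotation about the center: fR = Iα with I = MR². No-slip gives a = αR, so f = (I/R²)a = M a.
Substituting: Mg sinθ = (1 + 1.000)Ma, so a = g sinθ/(1 + 1.000) = (9.81) sin 18.1° / 2.000 = 1.524 m/s².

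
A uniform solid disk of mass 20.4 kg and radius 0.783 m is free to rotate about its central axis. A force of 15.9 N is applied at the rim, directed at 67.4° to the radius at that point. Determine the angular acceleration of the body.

I = ½MR² = (1/2)(20.4)(0.783)² = 6.254 kg·m².
Only the tangential component produces torque: τ = F R sinθ = (15.9)(0.783) sin 67.4° = 11.49 N·m.
Newton's second law for rotation, τ = Iα, gives α = τ/I = 11.49/6.254 = 1.838 rad/s².

α ≈ 1.84 rad/s²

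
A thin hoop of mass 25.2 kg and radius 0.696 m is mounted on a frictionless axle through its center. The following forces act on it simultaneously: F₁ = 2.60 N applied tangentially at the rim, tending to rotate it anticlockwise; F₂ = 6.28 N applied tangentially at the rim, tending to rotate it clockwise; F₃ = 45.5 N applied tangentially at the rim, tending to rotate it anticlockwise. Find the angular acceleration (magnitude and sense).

I = MR² = (25.2)(0.696)² = 12.21 kg·m².
Taking anticlockwise as positive: τ₁ = +(2.60)(0.696) = +1.810 N·m; τ₂ = −(6.28)(0.696) = −4.371 N·m; τ₃ = +(45.5)(0.696) = +31.67 N·m.
Net torque τ = 29.11 N·m.
α = τ/I = 29.11/12.21 = 2.384 rad/s².

α ≈ 2.38 rad/s², anticlockwise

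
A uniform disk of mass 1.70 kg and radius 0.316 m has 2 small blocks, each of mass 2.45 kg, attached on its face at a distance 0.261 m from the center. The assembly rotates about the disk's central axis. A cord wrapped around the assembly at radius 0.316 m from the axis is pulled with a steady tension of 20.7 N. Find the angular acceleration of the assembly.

I_disk = ½MR² = ½(1.70)(0.316)² = 0.08488 kg·m².
I_blocks = 2·m·r² = 2(2.45)(0.261)² = 0.3338 kg·m².
Total I = 0.4187 kg·m².
τ = F r = (20.7)(0.316) = 6.541 N·m.
α = τ/I = 6.541/0.4187 = 15.62 rad/s².

α ≈ 15.6 rad/s²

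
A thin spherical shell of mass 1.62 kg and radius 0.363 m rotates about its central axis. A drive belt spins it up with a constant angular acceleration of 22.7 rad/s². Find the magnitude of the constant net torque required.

τ ≈ 3.23 N·m

I = (2/3)MR² = (2/3)(1.62)(0.363)² = 0.1423 kg·m².
τ = Iα = (0.1423)(22.70) = 3.230 N·m.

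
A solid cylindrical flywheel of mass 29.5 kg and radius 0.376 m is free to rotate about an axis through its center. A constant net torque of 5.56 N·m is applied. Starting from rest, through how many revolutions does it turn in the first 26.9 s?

I = ½MR² = (1/2)(29.5)(0.376)² = 2.085 kg·m².
α = τ/I = 5.56/2.085 = 2.666 rad/s².
θ = ½αt² = ½(2.666)(26.9)² = 964.7 rad.
Revolutions = θ/(2π) = 153.5.

≈ 154 revolutions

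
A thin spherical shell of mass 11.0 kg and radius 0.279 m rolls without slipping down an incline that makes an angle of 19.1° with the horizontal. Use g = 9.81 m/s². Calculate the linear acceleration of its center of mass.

Translation along the incline: Mg sinθ − f = Ma.
Rotation about the center: fR = Iα with I = (2/3)MR². No-slip gives a = αR, so f = (I/R²)a = (2/3)M a.
Substituting: Mg sinθ = (1 + 0.6667)Ma, so a = g sinθ/(1 + 0.6667) = (9.81) sin 19.1° / 1.667 = 1.926 m/s².

a ≈ 1.93 m/s²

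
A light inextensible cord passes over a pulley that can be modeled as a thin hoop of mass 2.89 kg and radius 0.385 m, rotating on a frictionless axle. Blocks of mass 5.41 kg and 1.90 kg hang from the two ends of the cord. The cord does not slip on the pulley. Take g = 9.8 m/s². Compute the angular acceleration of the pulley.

α ≈ 8.76 rad/s²

I = MR² = (2.89)(0.385)² = 0.4284 kg·m².
Heavier block: m₁g − T₁ = m₁a. Lighter block: T₂ − m₂g = m₂a.
Pulley: (T₁ − T₂)R = Iα = I(a/R), so T₁ − T₂ = (I/R²)a = 1·M_p a = 2.890·a.
Adding the three: (m₁ − m₂)g = (m₁ + m₂ + 2.890)a, so a = (5.41 − 1.90)(9.8)/(5.41 + 1.90 + 2.890) = 3.372 m/s².
α = a/R = 3.372/0.385 = 8.759 rad/s².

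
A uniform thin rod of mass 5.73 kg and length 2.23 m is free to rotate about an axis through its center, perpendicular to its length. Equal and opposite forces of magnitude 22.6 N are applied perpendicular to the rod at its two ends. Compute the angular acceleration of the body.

α ≈ 21.2 rad/s²

I = (1/12)ML² = (1/12)(5.73)(2.23)² = 2.375 kg·m².
The couple gives τ = F·(L/2) + F·(L/2) = F L = (22.6)(2.23) = 50.40 N·m.
Newton's second law for rotation, τ = Iα, gives α = τ/I = 50.40/2.375 = 21.22 rad/s².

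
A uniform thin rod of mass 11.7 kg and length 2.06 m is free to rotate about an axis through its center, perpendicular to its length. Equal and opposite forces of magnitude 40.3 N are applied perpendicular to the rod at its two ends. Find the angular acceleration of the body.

α ≈ 20.1 rad/s²

I = (1/12)ML² = (1/12)(11.7)(2.06)² = 4.138 kg·m².
The couple gives τ = F·(L/2) + F·(L/2) = F L = (40.3)(2.06) = 83.02 N·m.
Newton's second law for rotation, τ = Iα, gives α = τ/I = 83.02/4.138 = 20.06 rad/s².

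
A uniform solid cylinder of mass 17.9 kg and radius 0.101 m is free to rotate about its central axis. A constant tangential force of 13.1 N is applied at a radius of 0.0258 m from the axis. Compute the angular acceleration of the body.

α ≈ 3.70 rad/s²

I = ½MR² = (1/2)(17.9)(0.101)² = 0.09130 kg·m².
τ = F·r = (13.1)(0.0258) = 0.3380 N·m.
Newton's second law for rotation, τ = Iα, gives α = τ/I = 0.3380/0.09130 = 3.702 rad/s².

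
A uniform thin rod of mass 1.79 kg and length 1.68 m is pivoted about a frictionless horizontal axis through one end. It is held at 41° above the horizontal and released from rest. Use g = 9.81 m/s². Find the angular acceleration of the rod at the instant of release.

About the pivot, I = (1/3)ML² = (1/3)(1.79)(1.68)² = 1.684 kg·m².
The weight acts at the center, a distance L/2 = 0.8400 m from the pivot; τ = Mg(L/2) cos 41° = 11.13 N·m.
α = τ/I = 11.13/1.684 = 6.610 rad/s².

α ≈ 6.61 rad/s²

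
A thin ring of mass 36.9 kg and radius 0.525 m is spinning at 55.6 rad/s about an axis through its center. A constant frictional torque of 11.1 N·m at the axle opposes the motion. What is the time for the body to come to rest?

I = MR² = (36.9)(0.525)² = 10.17 kg·m².
The net torque has magnitude 11.1 N·m, opposing ω.
|α| = τ/I = 11.10/10.17 = 1.091 rad/s² (deceleration).
0 = ω₀ − |α|t ⇒ t = ω₀/|α| = 55.6/1.091 = 50.94 s.

t ≈ 50.9 s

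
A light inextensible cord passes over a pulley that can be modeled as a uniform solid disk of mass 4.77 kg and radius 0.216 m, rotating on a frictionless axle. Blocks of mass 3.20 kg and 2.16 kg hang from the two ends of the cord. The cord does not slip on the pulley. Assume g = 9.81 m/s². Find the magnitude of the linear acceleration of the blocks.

I = ½MR² = (1/2)(4.77)(0.216)² = 0.1113 kg·m².
Heavier block: m₁g − T₁ = m₁a. Lighter block: T₂ − m₂g = m₂a.
Pulley: (T₁ − T₂)R = Iα = I(a/R), so T₁ − T₂ = (I/R²)a = (1/2)M_p a = 2.385·a.
Adding the three: (m₁ − m₂)g = (m₁ + m₂ + 2.385)a, so a = (3.20 − 2.16)(9.81)/(3.20 + 2.16 + 2.385) = 1.317 m/s².

a ≈ 1.32 m/s²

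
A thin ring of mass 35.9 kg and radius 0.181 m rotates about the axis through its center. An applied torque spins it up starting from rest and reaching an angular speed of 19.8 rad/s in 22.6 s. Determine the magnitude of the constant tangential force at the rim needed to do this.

F ≈ 5.69 N

I = MR² = (35.9)(0.181)² = 1.176 kg·m².
α = Δω/Δt = (19.8 − 0)/22.6 = 0.8761 rad/s².
The required torque is τ = Iα = (1.176)(0.8761) = 1.030 N·m.
A tangential force at the rim gives τ = FR, so F = τ/R = 1.030/0.181 = 5.693 N.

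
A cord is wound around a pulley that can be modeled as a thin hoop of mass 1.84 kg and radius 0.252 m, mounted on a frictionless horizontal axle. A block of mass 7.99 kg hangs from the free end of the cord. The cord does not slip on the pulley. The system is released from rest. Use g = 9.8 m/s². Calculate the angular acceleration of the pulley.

α ≈ 31.6 rad/s²

I = MR² = (1.84)(0.252)² = 0.1168 kg·m².
Block: mg − T = ma. Pulley: TR = Iα. No-slip: a = αR, so T = (I/R²)a = 1.840·a.
Then mg = (m + 1.840)a, so a = (7.99)(9.8)/(7.99 + 1.840) = 7.966 m/s².
α = a/R = 7.966/0.252 = 31.61 rad/s².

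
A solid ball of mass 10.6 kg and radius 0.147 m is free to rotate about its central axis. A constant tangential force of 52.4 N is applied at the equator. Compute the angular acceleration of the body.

I = (2/5)MR² = (2/5)(10.6)(0.147)² = 0.09162 kg·m².
τ = F R = (52.4)(0.147) = 7.703 N·m.
From τ = Iα: α = 7.703/0.09162 = 84.07 rad/s².

α ≈ 84.1 rad/s²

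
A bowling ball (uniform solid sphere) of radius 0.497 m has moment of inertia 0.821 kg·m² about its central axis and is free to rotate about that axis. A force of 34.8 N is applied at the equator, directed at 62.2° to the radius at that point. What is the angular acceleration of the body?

Only the tangential component produces torque: τ = F R sinθ = (34.8)(0.497) sin 62.2° = 15.30 N·m.
From τ = Iα: α = 15.30/0.8210 = 18.64 rad/s².

α ≈ 18.6 rad/s²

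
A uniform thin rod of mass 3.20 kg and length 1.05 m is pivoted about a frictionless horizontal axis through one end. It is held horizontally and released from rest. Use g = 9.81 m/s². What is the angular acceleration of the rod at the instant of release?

About the pivot, I = (1/3)ML² = (1/3)(3.20)(1.05)² = 1.176 kg·m².
The weight acts at the center, a distance L/2 = 0.5250 m from the pivot; τ = Mg(L/2) = 16.48 N·m.
α = τ/I = 16.48/1.176 = 14.01 rad/s².
(Equivalently α = (3g/(2L)) = 14.01 rad/s².)

α ≈ 14.0 rad/s²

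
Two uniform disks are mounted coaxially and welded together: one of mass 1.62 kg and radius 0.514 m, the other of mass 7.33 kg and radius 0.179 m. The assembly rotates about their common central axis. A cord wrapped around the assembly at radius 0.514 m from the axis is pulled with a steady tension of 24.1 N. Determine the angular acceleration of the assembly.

α ≈ 37.4 rad/s²

I = ½M₁R₁² + ½M₂R₂² = ½(1.62)(0.514)² + ½(7.33)(0.179)² = 0.3314 kg·m².
τ = F r = (24.1)(0.514) = 12.39 N·m.
α = τ/I = 12.39/0.3314 = 37.38 rad/s².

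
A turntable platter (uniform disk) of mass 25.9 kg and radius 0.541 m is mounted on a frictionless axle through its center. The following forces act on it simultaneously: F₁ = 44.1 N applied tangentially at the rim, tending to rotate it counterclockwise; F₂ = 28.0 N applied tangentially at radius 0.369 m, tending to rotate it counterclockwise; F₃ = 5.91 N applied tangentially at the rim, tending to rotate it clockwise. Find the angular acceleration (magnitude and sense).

α ≈ 8.18 rad/s², counterclockwise

I = ½MR² = (1/2)(25.9)(0.541)² = 3.790 kg·m².
Taking counterclockwise as positive: τ₁ = +(44.1)(0.541) = +23.86 N·m; τ₂ = +(28.0)(0.369) = +10.33 N·m; τ₃ = −(5.91)(0.541) = −3.197 N·m.
Net torque τ = 30.99 N·m.
α = τ/I = 30.99/3.790 = 8.177 rad/s².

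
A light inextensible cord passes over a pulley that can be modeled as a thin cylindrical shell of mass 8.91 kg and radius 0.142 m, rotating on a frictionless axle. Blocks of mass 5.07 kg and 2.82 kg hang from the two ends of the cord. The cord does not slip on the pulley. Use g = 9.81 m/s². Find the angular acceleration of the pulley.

I = MR² = (8.91)(0.142)² = 0.1797 kg·m².
Heavier block: m₁g − T₁ = m₁a. Lighter block: T₂ − m₂g = m₂a.
Pulley: (T₁ − T₂)R = Iα = I(a/R), so T₁ − T₂ = (I/R²)a = 1·M_p a = 8.910·a.
Adding the three: (m₁ − m₂)g = (m₁ + m₂ + 8.910)a, so a = (5.07 − 2.82)(9.81)/(5.07 + 2.82 + 8.910) = 1.314 m/s².
α = a/R = 1.314/0.142 = 9.252 rad/s².

α ≈ 9.25 rad/s²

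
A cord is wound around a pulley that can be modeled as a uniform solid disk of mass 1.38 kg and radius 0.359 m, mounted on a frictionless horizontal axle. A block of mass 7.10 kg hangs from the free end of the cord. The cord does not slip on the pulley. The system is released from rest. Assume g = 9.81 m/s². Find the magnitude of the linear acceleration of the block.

a ≈ 8.94 m/s²

I = ½MR² = (1/2)(1.38)(0.359)² = 0.08893 kg·m².
Block: mg − T = ma. Pulley: TR = Iα. No-slip: a = αR, so T = (I/R²)a = 0.6900·a.
Then mg = (m + 0.6900)a, so a = (7.10)(9.81)/(7.10 + 0.6900) = 8.941 m/s².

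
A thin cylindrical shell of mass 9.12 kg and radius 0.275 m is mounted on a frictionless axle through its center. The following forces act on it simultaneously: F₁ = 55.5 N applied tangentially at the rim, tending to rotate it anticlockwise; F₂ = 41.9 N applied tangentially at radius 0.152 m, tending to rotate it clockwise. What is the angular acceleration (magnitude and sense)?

I = MR² = (9.12)(0.275)² = 0.6897 kg·m².
Taking anticlockwise as positive: τ₁ = +(55.5)(0.275) = +15.26 N·m; τ₂ = −(41.9)(0.152) = −6.369 N·m.
Net torque τ = 8.894 N·m.
α = τ/I = 8.894/0.6897 = 12.90 rad/s².

α ≈ 12.9 rad/s², anticlockwise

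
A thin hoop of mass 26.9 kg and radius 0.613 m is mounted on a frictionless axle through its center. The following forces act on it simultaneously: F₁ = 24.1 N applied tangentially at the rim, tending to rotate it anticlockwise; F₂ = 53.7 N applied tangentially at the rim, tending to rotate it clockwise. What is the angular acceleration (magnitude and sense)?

α ≈ 1.80 rad/s², clockwise

I = MR² = (26.9)(0.613)² = 10.11 kg·m².
Taking anticlockwise as positive: τ₁ = +(24.1)(0.613) = +14.77 N·m; τ₂ = −(53.7)(0.613) = −32.92 N·m.
Net torque τ = -18.14 N·m.
α = τ/I = -18.14/10.11 = -1.795 rad/s².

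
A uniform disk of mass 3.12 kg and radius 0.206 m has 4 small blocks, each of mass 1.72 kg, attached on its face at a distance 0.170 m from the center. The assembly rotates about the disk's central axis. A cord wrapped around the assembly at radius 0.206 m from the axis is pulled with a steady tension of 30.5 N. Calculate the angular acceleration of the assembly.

α ≈ 23.7 rad/s²

I_disk = ½MR² = ½(3.12)(0.206)² = 0.06620 kg·m².
I_blocks = 4·m·r² = 4(1.72)(0.170)² = 0.1988 kg·m².
Total I = 0.2650 kg·m².
τ = F r = (30.5)(0.206) = 6.283 N·m.
α = τ/I = 6.283/0.2650 = 23.71 rad/s².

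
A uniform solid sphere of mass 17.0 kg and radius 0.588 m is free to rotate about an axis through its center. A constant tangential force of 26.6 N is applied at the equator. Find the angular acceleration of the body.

α ≈ 6.65 rad/s²

I = (2/5)MR² = (2/5)(17.0)(0.588)² = 2.351 kg·m².
τ = F R = (26.6)(0.588) = 15.64 N·m.
Newton's second law for rotation, τ = Iα, gives α = τ/I = 15.64/2.351 = 6.653 rad/s².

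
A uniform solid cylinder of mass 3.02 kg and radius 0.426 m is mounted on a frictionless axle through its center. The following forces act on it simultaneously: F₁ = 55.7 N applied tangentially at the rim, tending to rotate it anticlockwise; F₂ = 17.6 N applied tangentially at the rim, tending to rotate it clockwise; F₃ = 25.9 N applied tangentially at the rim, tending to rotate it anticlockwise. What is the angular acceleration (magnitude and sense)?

α ≈ 99.5 rad/s², anticlockwise

I = ½MR² = (1/2)(3.02)(0.426)² = 0.2740 kg·m².
Taking anticlockwise as positive: τ₁ = +(55.7)(0.426) = +23.73 N·m; τ₂ = −(17.6)(0.426) = −7.498 N·m; τ₃ = +(25.9)(0.426) = +11.03 N·m.
Net torque τ = 27.26 N·m.
α = τ/I = 27.26/0.2740 = 99.49 rad/s².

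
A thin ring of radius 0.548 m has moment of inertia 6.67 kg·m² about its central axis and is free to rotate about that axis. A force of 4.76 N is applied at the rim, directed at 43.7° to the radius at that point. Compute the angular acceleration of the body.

Only the tangential component produces torque: τ = F R sinθ = (4.76)(0.548) sin 43.7° = 1.802 N·m.
Newton's second law for rotation, τ = Iα, gives α = τ/I = 1.802/6.670 = 0.2702 rad/s².

α ≈ 0.270 rad/s²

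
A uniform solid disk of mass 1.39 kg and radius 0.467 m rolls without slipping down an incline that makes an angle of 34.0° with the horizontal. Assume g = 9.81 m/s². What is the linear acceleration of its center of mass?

Translation along the incline: Mg sinθ − f = Ma.
Rotation about the center: fR = Iα with I = ½MR². No-slip gives a = αR, so f = (I/R²)a = (1/2)M a.
Substituting: Mg sinθ = (1 + 0.5000)Ma, so a = g sinθ/(1 + 0.5000) = (9.81) sin 34.0° / 1.500 = 3.657 m/s².

a ≈ 3.66 m/s²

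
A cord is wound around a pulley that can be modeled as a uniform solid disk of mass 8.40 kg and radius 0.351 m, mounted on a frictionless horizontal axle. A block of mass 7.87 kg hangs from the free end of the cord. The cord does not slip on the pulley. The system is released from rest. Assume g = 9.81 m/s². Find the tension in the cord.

T ≈ 26.9 N

I = ½MR² = (1/2)(8.40)(0.351)² = 0.5174 kg·m².
Block: mg − T = ma. Pulley: TR = Iα. No-slip: a = αR, so T = (I/R²)a = 4.200·a.
Then mg = (m + 4.200)a, so a = (7.87)(9.81)/(7.87 + 4.200) = 6.396 m/s².
T = 4.200·a = 26.86 N.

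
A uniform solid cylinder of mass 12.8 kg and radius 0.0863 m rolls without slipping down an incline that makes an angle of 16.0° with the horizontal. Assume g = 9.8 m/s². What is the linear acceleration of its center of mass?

a ≈ 1.80 m/s²

Translation along the incline: Mg sinθ − f = Ma.
Rotation about the center: fR = Iα with I = ½MR². No-slip gives a = αR, so f = (I/R²)a = (1/2)M a.
Substituting: Mg sinθ = (1 + 0.5000)Ma, so a = g sinθ/(1 + 0.5000) = (9.8) sin 16.0° / 1.500 = 1.801 m/s².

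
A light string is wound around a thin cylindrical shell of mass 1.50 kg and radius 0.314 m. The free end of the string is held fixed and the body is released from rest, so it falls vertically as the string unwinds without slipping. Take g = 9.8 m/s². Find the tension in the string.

T ≈ 7.35 N

Translation: Mg − T = Ma. Rotation about the center: TR = Iα with I = MR².
With a = αR: T = (I/R²)a = M a, so Mg = (1 + 1.000)Ma.
a = g/(1 + 1.000) = 9.8/2.000 = 4.900 m/s².
T = 1.000·M·a = (1.000)(1.50)(4.900) = 7.350 N.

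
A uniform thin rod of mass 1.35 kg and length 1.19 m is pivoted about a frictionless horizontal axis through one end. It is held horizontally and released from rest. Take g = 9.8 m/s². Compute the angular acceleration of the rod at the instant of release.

About the pivot, I = (1/3)ML² = (1/3)(1.35)(1.19)² = 0.6372 kg·m².
The weight acts at the center, a distance L/2 = 0.5950 m from the pivot; τ = Mg(L/2) = 7.872 N·m.
α = τ/I = 7.872/0.6372 = 12.35 rad/s².
(Equivalently α = (3g/(2L)) = 12.35 rad/s².)

α ≈ 12.4 rad/s²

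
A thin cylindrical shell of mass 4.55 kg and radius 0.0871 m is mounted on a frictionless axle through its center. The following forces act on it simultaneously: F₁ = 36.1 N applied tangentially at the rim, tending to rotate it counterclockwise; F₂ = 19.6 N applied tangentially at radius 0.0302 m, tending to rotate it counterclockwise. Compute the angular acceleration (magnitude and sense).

I = MR² = (4.55)(0.0871)² = 0.03452 kg·m².
Taking counterclockwise as positive: τ₁ = +(36.1)(0.0871) = +3.144 N·m; τ₂ = +(19.6)(0.0302) = +0.5919 N·m.
Net torque τ = 3.736 N·m.
α = τ/I = 3.736/0.03452 = 108.2 rad/s².

α ≈ 108 rad/s², counterclockwise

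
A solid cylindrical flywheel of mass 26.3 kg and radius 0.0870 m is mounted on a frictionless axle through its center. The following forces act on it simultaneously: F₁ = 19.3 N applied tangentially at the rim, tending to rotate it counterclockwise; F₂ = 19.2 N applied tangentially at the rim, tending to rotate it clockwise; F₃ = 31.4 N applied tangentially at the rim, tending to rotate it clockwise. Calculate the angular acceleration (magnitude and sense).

I = ½MR² = (1/2)(26.3)(0.0870)² = 0.09953 kg·m².
Taking counterclockwise as positive: τ₁ = +(19.3)(0.0870) = +1.679 N·m; τ₂ = −(19.2)(0.0870) = −1.670 N·m; τ₃ = −(31.4)(0.0870) = −2.732 N·m.
Net torque τ = -2.723 N·m.
α = τ/I = -2.723/0.09953 = -27.36 rad/s².

α ≈ 27.4 rad/s², clockwise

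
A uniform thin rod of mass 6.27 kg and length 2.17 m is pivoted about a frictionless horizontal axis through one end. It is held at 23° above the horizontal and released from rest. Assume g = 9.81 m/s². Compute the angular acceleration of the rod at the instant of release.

About the pivot, I = (1/3)ML² = (1/3)(6.27)(2.17)² = 9.842 kg·m².
The weight acts at the center, a distance L/2 = 1.085 m from the pivot; τ = Mg(L/2) cos 23° = 61.43 N·m.
α = τ/I = 61.43/9.842 = 6.242 rad/s².
(Equivalently α = (3g/(2L)) cos 23° = 6.242 rad/s².)

α ≈ 6.24 rad/s²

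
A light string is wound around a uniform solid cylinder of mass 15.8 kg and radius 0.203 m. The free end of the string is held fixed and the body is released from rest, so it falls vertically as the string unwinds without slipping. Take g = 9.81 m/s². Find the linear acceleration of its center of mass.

Translation: Mg − T = Ma. Rotation about the center: TR = Iα with I = ½MR².
With a = αR: T = (I/R²)a = (1/2)M a, so Mg = (1 + 0.5000)Ma.
a = g/(1 + 0.5000) = 9.81/1.500 = 6.540 m/s².

a ≈ 6.54 m/s²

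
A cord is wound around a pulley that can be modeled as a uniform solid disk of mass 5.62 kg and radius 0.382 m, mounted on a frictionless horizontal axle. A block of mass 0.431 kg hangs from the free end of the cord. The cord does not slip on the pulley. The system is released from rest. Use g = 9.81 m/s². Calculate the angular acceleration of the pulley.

I = ½MR² = (1/2)(5.62)(0.382)² = 0.4100 kg·m².
Block: mg − T = ma. Pulley: TR = Iα. No-slip: a = αR, so T = (I/R²)a = 2.810·a.
Then mg = (m + 2.810)a, so a = (0.431)(9.81)/(0.431 + 2.810) = 1.305 m/s².
α = a/R = 1.305/0.382 = 3.415 rad/s².

α ≈ 3.42 rad/s²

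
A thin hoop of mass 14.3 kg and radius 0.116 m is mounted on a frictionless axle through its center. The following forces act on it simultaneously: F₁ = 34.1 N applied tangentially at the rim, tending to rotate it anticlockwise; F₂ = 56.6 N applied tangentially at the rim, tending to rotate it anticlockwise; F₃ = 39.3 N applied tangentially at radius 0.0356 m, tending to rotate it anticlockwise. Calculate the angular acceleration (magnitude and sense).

α ≈ 61.9 rad/s², anticlockwise

I = MR² = (14.3)(0.116)² = 0.1924 kg·m².
Taking anticlockwise as positive: τ₁ = +(34.1)(0.116) = +3.956 N·m; τ₂ = +(56.6)(0.116) = +6.566 N·m; τ₃ = +(39.3)(0.0356) = +1.399 N·m.
Net torque τ = 11.92 N·m.
α = τ/I = 11.92/0.1924 = 61.95 rad/s².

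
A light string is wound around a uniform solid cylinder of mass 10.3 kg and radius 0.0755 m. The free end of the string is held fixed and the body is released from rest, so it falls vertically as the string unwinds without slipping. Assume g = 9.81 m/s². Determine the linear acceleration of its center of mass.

a ≈ 6.54 m/s²

Translation: Mg − T = Ma. Rotation about the center: TR = Iα with I = ½MR².
With a = αR: T = (I/R²)a = (1/2)M a, so Mg = (1 + 0.5000)Ma.
a = g/(1 + 0.5000) = 9.81/1.500 = 6.540 m/s².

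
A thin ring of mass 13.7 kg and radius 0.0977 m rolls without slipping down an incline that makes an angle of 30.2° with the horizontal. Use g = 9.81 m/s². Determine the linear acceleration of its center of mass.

Translation along the incline: Mg sinθ − f = Ma.
Rotation about the center: fR = Iα with I = MR². No-slip gives a = αR, so f = (I/R²)a = M a.
Substituting: Mg sinθ = (1 + 1.000)Ma, so a = g sinθ/(1 + 1.000) = (9.81) sin 30.2° / 2.000 = 2.467 m/s².

a ≈ 2.47 m/s²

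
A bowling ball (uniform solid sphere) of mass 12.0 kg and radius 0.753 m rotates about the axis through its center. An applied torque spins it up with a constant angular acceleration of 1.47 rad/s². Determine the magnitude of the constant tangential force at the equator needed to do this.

F ≈ 5.31 N

I = (2/5)MR² = (2/5)(12.0)(0.753)² = 2.722 kg·m².
The required torque is τ = Iα = (2.722)(1.470) = 4.001 N·m.
A tangential force at the equator gives τ = FR, so F = τ/R = 4.001/0.753 = 5.313 N.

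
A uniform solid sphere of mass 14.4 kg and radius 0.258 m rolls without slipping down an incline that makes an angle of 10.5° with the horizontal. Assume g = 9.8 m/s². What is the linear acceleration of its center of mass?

Translation along the incline: Mg sinθ − f = Ma.
Rotation about the center: fR = Iα with I = (2/5)MR². No-slip gives a = αR, so f = (I/R²)a = (2/5)M a.
Substituting: Mg sinθ = (1 + 0.4000)Ma, so a = g sinθ/(1 + 0.4000) = (9.8) sin 10.5° / 1.400 = 1.276 m/s².

a ≈ 1.28 m/s²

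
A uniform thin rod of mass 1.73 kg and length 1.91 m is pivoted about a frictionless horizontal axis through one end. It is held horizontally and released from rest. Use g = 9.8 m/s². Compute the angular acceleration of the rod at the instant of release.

About the pivot, I = (1/3)ML² = (1/3)(1.73)(1.91)² = 2.104 kg·m².
The weight acts at the center, a distance L/2 = 0.9550 m from the pivot; τ = Mg(L/2) = 16.19 N·m.
α = τ/I = 16.19/2.104 = 7.696 rad/s².

α ≈ 7.70 rad/s²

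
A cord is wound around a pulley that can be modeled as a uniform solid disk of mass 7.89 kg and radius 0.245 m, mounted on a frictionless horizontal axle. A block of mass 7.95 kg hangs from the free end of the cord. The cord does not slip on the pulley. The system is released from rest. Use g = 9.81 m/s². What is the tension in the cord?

I = ½MR² = (1/2)(7.89)(0.245)² = 0.2368 kg·m².
Block: mg − T = ma. Pulley: TR = Iα. No-slip: a = αR, so T = (I/R²)a = 3.945·a.
Then mg = (m + 3.945)a, so a = (7.95)(9.81)/(7.95 + 3.945) = 6.556 m/s².
T = 3.945·a = 25.87 N.

T ≈ 25.9 N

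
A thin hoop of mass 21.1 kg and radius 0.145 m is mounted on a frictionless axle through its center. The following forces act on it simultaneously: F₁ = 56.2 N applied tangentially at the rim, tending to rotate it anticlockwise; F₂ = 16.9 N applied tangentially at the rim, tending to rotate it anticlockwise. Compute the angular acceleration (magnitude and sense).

I = MR² = (21.1)(0.145)² = 0.4436 kg·m².
Taking anticlockwise as positive: τ₁ = +(56.2)(0.145) = +8.149 N·m; τ₂ = +(16.9)(0.145) = +2.450 N·m.
Net torque τ = 10.60 N·m.
α = τ/I = 10.60/0.4436 = 23.89 rad/s².

α ≈ 23.9 rad/s², anticlockwise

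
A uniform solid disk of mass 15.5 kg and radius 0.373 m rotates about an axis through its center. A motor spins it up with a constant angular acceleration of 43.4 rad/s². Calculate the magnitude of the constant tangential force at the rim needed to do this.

F ≈ 125 N

I = ½MR² = (1/2)(15.5)(0.373)² = 1.078 kg·m².
The required torque is τ = Iα = (1.078)(43.40) = 46.80 N·m.
A tangential force at the rim gives τ = FR, so F = τ/R = 46.80/0.373 = 125.5 N.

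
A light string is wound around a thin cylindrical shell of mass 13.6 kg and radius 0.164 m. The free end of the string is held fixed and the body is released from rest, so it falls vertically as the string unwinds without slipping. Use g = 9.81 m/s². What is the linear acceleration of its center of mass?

a ≈ 4.91 m/s²

Translation: Mg − T = Ma. Rotation about the center: TR = Iα with I = MR².
With a = αR: T = (I/R²)a = M a, so Mg = (1 + 1.000)Ma.
a = g/(1 + 1.000) = 9.81/2.000 = 4.905 m/s².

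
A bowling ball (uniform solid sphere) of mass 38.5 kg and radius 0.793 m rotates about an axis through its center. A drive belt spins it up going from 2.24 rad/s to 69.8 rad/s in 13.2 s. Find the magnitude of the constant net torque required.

I = (2/5)MR² = (2/5)(38.5)(0.793)² = 9.684 kg·m².
α = Δω/Δt = (69.8 − 2.24)/13.2 = 5.118 rad/s².
τ = Iα = (9.684)(5.118) = 49.57 N·m.

τ ≈ 49.6 N·m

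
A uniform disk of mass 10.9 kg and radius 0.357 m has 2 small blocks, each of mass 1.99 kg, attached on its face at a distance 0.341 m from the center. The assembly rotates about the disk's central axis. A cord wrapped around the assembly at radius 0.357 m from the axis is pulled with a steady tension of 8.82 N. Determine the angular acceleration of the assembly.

I_disk = ½MR² = ½(10.9)(0.357)² = 0.6946 kg·m².
I_blocks = 2·m·r² = 2(1.99)(0.341)² = 0.4628 kg·m².
Total I = 1.157 kg·m².
τ = F r = (8.82)(0.357) = 3.149 N·m.
α = τ/I = 3.149/1.157 = 2.721 rad/s².

α ≈ 2.72 rad/s²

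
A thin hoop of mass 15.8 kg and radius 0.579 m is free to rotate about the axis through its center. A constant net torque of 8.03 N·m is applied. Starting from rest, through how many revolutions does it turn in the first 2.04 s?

≈ 0.502 revolutions

I = MR² = (15.8)(0.579)² = 5.297 kg·m².
α = τ/I = 8.03/5.297 = 1.516 rad/s².
θ = ½αt² = ½(1.516)(2.04)² = 3.155 rad.
Revolutions = θ/(2π) = 0.5021.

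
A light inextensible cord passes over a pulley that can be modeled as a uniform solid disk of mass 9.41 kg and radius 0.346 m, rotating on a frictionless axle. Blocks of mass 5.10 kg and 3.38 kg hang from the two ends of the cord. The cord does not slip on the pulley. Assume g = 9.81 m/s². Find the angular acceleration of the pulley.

I = ½MR² = (1/2)(9.41)(0.346)² = 0.5633 kg·m².
Heavier block: m₁g − T₁ = m₁a. Lighter block: T₂ − m₂g = m₂a.
Pulley: (T₁ − T₂)R = Iα = I(a/R), so T₁ − T₂ = (I/R²)a = (1/2)M_p a = 4.705·a.
Adding the three: (m₁ − m₂)g = (m₁ + m₂ + 4.705)a, so a = (5.10 − 3.38)(9.81)/(5.10 + 3.38 + 4.705) = 1.280 m/s².
α = a/R = 1.280/0.346 = 3.699 rad/s².

α ≈ 3.70 rad/s²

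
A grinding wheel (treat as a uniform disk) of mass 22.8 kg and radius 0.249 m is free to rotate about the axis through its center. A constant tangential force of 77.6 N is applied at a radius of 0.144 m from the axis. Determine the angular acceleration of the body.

I = ½MR² = (1/2)(22.8)(0.249)² = 0.7068 kg·m².
τ = F·r = (77.6)(0.144) = 11.17 N·m.
From τ = Iα: α = 11.17/0.7068 = 15.81 rad/s².

α ≈ 15.8 rad/s²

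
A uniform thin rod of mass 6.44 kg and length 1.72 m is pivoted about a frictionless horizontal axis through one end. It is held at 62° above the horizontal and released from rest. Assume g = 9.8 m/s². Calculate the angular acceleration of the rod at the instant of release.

About the pivot, I = (1/3)ML² = (1/3)(6.44)(1.72)² = 6.351 kg·m².
The weight acts at the center, a distance L/2 = 0.8600 m from the pivot; τ = Mg(L/2) cos 62° = 25.48 N·m.
α = τ/I = 25.48/6.351 = 4.012 rad/s².

α ≈ 4.01 rad/s²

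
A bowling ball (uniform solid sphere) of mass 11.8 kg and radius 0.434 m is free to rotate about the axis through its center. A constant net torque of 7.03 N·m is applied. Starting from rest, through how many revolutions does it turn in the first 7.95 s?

≈ 39.8 revolutions

I = (2/5)MR² = (2/5)(11.8)(0.434)² = 0.8890 kg·m².
α = τ/I = 7.03/0.8890 = 7.907 rad/s².
θ = ½αt² = ½(7.907)(7.95)² = 249.9 rad.
Revolutions = θ/(2π) = 39.77.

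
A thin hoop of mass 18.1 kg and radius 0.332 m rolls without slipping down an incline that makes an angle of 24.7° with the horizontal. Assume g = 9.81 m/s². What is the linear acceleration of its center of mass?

a ≈ 2.05 m/s²

Translation along the incline: Mg sinθ − f = Ma.
Rotation about the center: fR = Iα with I = MR². No-slip gives a = αR, so f = (I/R²)a = M a.
Substituting: Mg sinθ = (1 + 1.000)Ma, so a = g sinθ/(1 + 1.000) = (9.81) sin 24.7° / 2.000 = 2.050 m/s².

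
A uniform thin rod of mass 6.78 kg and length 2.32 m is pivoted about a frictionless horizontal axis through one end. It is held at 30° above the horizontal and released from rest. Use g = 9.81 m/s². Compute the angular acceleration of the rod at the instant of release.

About the pivot, I = (1/3)ML² = (1/3)(6.78)(2.32)² = 12.16 kg·m².
The weight acts at the center, a distance L/2 = 1.160 m from the pivot; τ = Mg(L/2) cos 30° = 66.82 N·m.
α = τ/I = 66.82/12.16 = 5.493 rad/s².

α ≈ 5.49 rad/s²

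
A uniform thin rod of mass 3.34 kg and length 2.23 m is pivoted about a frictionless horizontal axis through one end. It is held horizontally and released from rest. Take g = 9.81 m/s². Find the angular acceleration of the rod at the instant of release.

About the pivot, I = (1/3)ML² = (1/3)(3.34)(2.23)² = 5.536 kg·m².
The weight acts at the center, a distance L/2 = 1.115 m from the pivot; τ = Mg(L/2) = 36.53 N·m.
α = τ/I = 36.53/5.536 = 6.599 rad/s².

α ≈ 6.60 rad/s²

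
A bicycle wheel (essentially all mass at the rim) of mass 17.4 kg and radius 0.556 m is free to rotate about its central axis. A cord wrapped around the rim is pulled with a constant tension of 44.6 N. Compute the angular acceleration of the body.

α ≈ 4.61 rad/s²

I = MR² = (17.4)(0.556)² = 5.379 kg·m².
τ = F R = (44.6)(0.556) = 24.80 N·m.
From τ = Iα: α = 24.80/5.379 = 4.610 rad/s².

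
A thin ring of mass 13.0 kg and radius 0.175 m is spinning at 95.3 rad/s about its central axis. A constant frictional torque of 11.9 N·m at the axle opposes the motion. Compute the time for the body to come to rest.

t ≈ 3.19 s

I = MR² = (13.0)(0.175)² = 0.3981 kg·m².
The net torque has magnitude 11.9 N·m, opposing ω.
|α| = τ/I = 11.90/0.3981 = 29.89 rad/s² (deceleration).
0 = ω₀ − |α|t ⇒ t = ω₀/|α| = 95.3/29.89 = 3.188 s.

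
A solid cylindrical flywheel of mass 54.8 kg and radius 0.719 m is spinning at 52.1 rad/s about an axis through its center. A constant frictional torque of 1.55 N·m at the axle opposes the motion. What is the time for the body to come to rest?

I = ½MR² = (1/2)(54.8)(0.719)² = 14.16 kg·m².
The net torque has magnitude 1.55 N·m, opposing ω.
|α| = τ/I = 1.550/14.16 = 0.1094 rad/s² (deceleration).
0 = ω₀ − |α|t ⇒ t = ω₀/|α| = 52.1/0.1094 = 476.1 s.

t ≈ 476 s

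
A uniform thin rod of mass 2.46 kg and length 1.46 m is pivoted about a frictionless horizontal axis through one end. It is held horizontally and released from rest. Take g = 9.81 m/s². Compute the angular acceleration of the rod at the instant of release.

About the pivot, I = (1/3)ML² = (1/3)(2.46)(1.46)² = 1.748 kg·m².
The weight acts at the center, a distance L/2 = 0.7300 m from the pivot; τ = Mg(L/2) = 17.62 N·m.
α = τ/I = 17.62/1.748 = 10.08 rad/s².

α ≈ 10.1 rad/s²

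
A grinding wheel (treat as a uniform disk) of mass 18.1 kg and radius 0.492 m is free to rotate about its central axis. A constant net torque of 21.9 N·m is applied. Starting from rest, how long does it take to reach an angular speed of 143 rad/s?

I = ½MR² = (1/2)(18.1)(0.492)² = 2.191 kg·m².
α = τ/I = 21.9/2.191 = 9.997 rad/s².
ω = αt ⇒ t = ω/α = 143/9.997 = 14.30 s.

t ≈ 14.3 s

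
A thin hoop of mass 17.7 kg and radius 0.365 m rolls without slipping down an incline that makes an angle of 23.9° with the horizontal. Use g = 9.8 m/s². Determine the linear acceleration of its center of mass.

a ≈ 1.99 m/s²

Translation along the incline: Mg sinθ − f = Ma.
Rotation about the center: fR = Iα with I = MR². No-slip gives a = αR, so f = (I/R²)a = M a.
Substituting: Mg sinθ = (1 + 1.000)Ma, so a = g sinθ/(1 + 1.000) = (9.8) sin 23.9° / 2.000 = 1.985 m/s².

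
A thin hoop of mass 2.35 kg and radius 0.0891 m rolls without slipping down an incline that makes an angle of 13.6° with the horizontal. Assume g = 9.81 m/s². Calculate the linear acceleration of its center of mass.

Translation along the incline: Mg sinθ − f = Ma.
Rotation about the center: fR = Iα with I = MR². No-slip gives a = αR, so f = (I/R²)a = M a.
Substituting: Mg sinθ = (1 + 1.000)Ma, so a = g sinθ/(1 + 1.000) = (9.81) sin 13.6° / 2.000 = 1.153 m/s².

a ≈ 1.15 m/s²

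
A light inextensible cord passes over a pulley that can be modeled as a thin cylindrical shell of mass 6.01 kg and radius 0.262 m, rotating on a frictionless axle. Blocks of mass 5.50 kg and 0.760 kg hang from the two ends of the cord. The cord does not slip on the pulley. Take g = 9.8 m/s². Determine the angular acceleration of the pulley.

α ≈ 14.4 rad/s²

I = MR² = (6.01)(0.262)² = 0.4126 kg·m².
Heavier block: m₁g − T₁ = m₁a. Lighter block: T₂ − m₂g = m₂a.
Pulley: (T₁ − T₂)R = Iα = I(a/R), so T₁ − T₂ = (I/R²)a = 1·M_p a = 6.010·a.
Adding the three: (m₁ − m₂)g = (m₁ + m₂ + 6.010)a, so a = (5.50 − 0.760)(9.8)/(5.50 + 0.760 + 6.010) = 3.786 m/s².
α = a/R = 3.786/0.262 = 14.45 rad/s².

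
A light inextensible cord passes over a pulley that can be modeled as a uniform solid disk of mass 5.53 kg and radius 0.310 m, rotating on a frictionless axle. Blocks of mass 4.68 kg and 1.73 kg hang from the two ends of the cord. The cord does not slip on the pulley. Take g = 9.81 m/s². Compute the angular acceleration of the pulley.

α ≈ 10.2 rad/s²

I = ½MR² = (1/2)(5.53)(0.310)² = 0.2657 kg·m².
Heavier block: m₁g − T₁ = m₁a. Lighter block: T₂ − m₂g = m₂a.
Pulley: (T₁ − T₂)R = Iα = I(a/R), so T₁ − T₂ = (I/R²)a = (1/2)M_p a = 2.765·a.
Adding the three: (m₁ − m₂)g = (m₁ + m₂ + 2.765)a, so a = (4.68 − 1.73)(9.81)/(4.68 + 1.73 + 2.765) = 3.154 m/s².
α = a/R = 3.154/0.310 = 10.17 rad/s².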